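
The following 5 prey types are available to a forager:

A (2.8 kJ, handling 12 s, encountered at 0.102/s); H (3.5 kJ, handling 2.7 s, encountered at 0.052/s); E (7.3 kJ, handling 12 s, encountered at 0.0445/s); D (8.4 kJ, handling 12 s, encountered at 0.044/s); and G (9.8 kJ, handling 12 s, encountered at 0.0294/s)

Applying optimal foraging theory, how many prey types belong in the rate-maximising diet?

Profitabilities (E/h, kJ/s): H 1.3, G 0.817, D 0.7, E 0.608, A 0.233. Add prey in this order while the next type's profitability exceeds the intake rate on those already taken.
Rate on top 1: 0.1596. G: 0.817 > 0.1596 → include.
Rate on top 2: 0.3148. D: 0.7 > 0.3148 → include.
Rate on top 3: 0.4155. E: 0.608 > 0.4155 → include.
Rate on top 4: 0.4558. A: 0.233 < 0.4558 → exclude; stop.
Optimal diet: H, G, D, E — 4 of 5 types.

4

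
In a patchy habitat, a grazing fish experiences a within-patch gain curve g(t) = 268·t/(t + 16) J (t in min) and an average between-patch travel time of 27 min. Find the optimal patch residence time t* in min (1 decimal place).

20.8 min

Optimal t* satisfies g'(t*) = g(t*)/(T + t*).
g'(t) = 268·16/(t + 16)². Setting 268·16/(t+16)² = 268t/[(t+16)(27+t)] gives 16(27+t) = t(t+16), so t² = 16×27 = 432.
t* = √432 = 20.78 min.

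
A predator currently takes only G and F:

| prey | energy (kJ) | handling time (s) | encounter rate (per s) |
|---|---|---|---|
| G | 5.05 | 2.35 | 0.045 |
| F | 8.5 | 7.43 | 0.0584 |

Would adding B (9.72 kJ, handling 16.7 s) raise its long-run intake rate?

Current rate: (0.045×5.05 + 0.0584×8.5)/(1 + 0.045×2.35 + 0.0584×7.43) = 0.47 kJ/s.
Profitability of B: 9.72/16.7 = 0.582 kJ/s.
Since 0.582 > R, including B increases the long-run rate.

Yes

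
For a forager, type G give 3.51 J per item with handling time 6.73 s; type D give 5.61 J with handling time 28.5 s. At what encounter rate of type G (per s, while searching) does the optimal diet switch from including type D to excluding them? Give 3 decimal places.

0.090 per s

Drop type D once their profitability E₂/h₂ falls below the rate achievable on type G alone: E₂/h₂ = λE₁/(1 + λh₁).
Solve for λ: λE₁h₂ = E₂(1 + λh₁) → λ(E₁h₂ − E₂h₁) = E₂ → λ = E₂/(E₁h₂ − E₂h₁).
λ = 5.61/(3.51×28.5 − 5.61×6.73) = 5.61/62.28 = 0.09008 per s.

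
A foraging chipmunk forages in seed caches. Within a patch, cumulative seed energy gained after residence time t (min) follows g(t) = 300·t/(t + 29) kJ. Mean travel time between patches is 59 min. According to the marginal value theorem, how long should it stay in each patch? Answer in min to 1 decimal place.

Maximise g(t)/(T+t): set derivative to zero → g'(t)(T+t) = g(t).
g'(t) = 300·29/(t + 29)². Setting 300·29/(t+29)² = 300t/[(t+29)(59+t)] gives 29(59+t) = t(t+29), so t² = 29×59 = 1711.
t* = √1711 = 41.36 min.

41.4 min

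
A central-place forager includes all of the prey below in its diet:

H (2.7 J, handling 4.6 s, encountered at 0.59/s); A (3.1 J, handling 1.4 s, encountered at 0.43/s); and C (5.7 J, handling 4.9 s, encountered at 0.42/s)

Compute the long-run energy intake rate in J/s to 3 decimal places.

Energy encountered per unit search time: 0.59×2.7 + 0.43×3.1 + 0.42×5.7 = 5.32 J/s.
Handling time per unit search time: 0.59×4.6 + 0.43×1.4 + 0.42×4.9 = 5.374.
Rate = 5.32/(1 + 5.374) = 0.8346 J/s.

0.835 J/s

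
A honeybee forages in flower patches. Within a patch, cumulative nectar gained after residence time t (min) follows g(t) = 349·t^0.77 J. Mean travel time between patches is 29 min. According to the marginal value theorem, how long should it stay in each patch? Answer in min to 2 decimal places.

97.09 min

Maximise g(t)/(T+t): set derivative to zero → g'(t)(T+t) = g(t).
g'(t) = 0.77·349·t^-0.23. Setting 0.77·349·t^-0.23 = 349·t^0.77/(29+t) gives 0.77(29+t) = t, so 0.23·t = 0.77×29.
t* = 0.77×29/0.23 = 97.09 min.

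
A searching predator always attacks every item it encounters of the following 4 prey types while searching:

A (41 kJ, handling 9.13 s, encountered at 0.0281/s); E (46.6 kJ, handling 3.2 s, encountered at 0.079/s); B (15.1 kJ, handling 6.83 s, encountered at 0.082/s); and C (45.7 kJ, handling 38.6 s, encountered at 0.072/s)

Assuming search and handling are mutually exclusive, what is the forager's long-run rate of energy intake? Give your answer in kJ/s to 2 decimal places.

Energy encountered per unit search time: 0.0281×41 + 0.079×46.6 + 0.082×15.1 + 0.072×45.7 = 9.362 kJ/s.
Handling time per unit search time: 0.0281×9.13 + 0.079×3.2 + 0.082×6.83 + 0.072×38.6 = 3.849.
Rate = 9.362/(1 + 3.849) = 1.931 kJ/s.

1.93 kJ/s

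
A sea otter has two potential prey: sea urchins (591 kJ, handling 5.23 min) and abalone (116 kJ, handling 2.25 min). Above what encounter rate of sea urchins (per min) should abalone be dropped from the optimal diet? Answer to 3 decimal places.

0.160 per min

The zero-one rule: include abalone iff E₂/h₂ > λE₁/(1+λh₁). Equality gives the switch point.
λE₁h₂ = E₂ + λE₂h₁ ⇒ λ = E₂/(E₁h₂ − E₂h₁) = 116/(1330 − 606.7) = 0.1604 per min.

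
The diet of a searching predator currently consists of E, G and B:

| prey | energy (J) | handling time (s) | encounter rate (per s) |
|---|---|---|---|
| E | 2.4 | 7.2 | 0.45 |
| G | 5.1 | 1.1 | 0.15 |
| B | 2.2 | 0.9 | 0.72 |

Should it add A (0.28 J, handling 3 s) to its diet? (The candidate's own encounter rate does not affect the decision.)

Current rate: (0.45×2.4 + 0.15×5.1 + 0.72×2.2)/(1 + 0.45×7.2 + 0.15×1.1 + 0.72×0.9) = 0.6786 J/s.
Profitability of A: 0.28/3 = 0.09333 J/s.
Since 0.09333 < R, time spent handling A is better spent searching.

No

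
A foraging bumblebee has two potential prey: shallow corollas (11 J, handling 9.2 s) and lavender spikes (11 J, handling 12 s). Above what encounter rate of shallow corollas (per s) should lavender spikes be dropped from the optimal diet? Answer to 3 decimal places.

Drop lavender spikes once their profitability E₂/h₂ falls below the rate achievable on shallow corollas alone: E₂/h₂ = λE₁/(1 + λh₁).
Solve for λ: λE₁h₂ = E₂(1 + λh₁) → λ(E₁h₂ − E₂h₁) = E₂ → λ = E₂/(E₁h₂ − E₂h₁).
λ = 11/(11×12 − 11×9.2) = 11/30.8 = 0.3571 per s.

0.357 per s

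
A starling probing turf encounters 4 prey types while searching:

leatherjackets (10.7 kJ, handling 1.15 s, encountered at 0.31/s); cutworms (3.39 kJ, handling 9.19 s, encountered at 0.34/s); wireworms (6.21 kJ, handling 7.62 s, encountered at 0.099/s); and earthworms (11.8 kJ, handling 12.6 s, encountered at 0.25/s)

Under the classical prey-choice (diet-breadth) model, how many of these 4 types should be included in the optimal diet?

1

E/h in descending order: leatherjackets 9.3, earthworms 0.937, wireworms 0.815, cutworms 0.369 kJ/s. The optimal diet is the largest prefix of this list for which every included type satisfies E_i/h_i > R on the types above it.
Rate on top 1: 2.445. earthworms: 0.937 < 2.445 → exclude; stop.
Optimal diet: leatherjackets — 1 of 4 types.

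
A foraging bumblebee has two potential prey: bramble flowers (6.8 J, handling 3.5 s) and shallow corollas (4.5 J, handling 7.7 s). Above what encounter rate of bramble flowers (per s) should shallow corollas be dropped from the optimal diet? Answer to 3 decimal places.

At the threshold, the rate on bramble flowers alone equals the profitability of shallow corollas: λ·6.8/(1 + λ·3.5) = 4.5/7.7 = 0.5844.
Rearranging, λ(6.8 − 0.5844×3.5) = 0.5844, so λ = 0.5844/4.755 = 0.1229 per s.

0.123 per s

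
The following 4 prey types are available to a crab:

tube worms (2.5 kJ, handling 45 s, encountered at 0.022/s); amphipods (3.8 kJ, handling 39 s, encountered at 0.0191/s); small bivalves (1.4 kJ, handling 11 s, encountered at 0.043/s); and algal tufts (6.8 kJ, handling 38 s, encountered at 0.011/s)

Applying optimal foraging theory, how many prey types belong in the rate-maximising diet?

E/h in descending order: algal tufts 0.179, small bivalves 0.127, amphipods 0.0974, tube worms 0.0556 kJ/s. The optimal diet is the largest prefix of this list for which every included type satisfies E_i/h_i > R on the types above it.
Rate on top 1: 0.05275. small bivalves: 0.127 > 0.05275 → include.
Rate on top 2: 0.07139. amphipods: 0.0974 > 0.07139 → include.
Rate on top 3: 0.07875. tube worms: 0.0556 < 0.07875 → exclude; stop.
Optimal diet: algal tufts, small bivalves, amphipods — 3 of 4 types.

3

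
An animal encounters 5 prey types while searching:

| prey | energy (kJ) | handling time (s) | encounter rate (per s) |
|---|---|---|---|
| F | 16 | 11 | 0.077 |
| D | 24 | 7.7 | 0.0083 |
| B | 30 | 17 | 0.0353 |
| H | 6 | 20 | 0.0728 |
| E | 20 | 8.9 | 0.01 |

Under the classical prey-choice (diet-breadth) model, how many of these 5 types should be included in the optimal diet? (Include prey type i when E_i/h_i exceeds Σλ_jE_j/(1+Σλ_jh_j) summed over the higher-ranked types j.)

E/h in descending order: D 3.12, E 2.25, B 1.76, F 1.45, H 0.3 kJ/s. The optimal diet is the largest prefix of this list for which every included type satisfies E_i/h_i > R on the types above it.
Rate on top 1: 0.1872. E: 2.25 > 0.1872 → include.
Rate on top 2: 0.3463. B: 1.76 > 0.3463 → include.
Rate on top 3: 0.8318. F: 1.45 > 0.8318 → include.
Rate on top 4: 1.035. H: 0.3 < 1.035 → exclude; stop.
Optimal diet: D, E, B, F — 4 of 5 types.

4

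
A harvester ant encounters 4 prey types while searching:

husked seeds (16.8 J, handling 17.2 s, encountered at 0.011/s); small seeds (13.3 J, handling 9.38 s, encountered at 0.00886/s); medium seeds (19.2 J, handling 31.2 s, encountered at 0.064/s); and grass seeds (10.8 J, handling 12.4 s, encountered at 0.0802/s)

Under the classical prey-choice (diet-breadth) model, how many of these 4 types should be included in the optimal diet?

4

Rank by E/h (J/s): small seeds 1.42, husked seeds 0.977, grass seeds 0.871, medium seeds 0.615. Include each in turn until the next type's E/h falls below the running intake rate.
Rate on top 1: 0.1088. husked seeds: 0.977 > 0.1088 → include.
Rate on top 2: 0.2379. grass seeds: 0.871 > 0.2379 → include.
Rate on top 3: 0.5156. medium seeds: 0.615 > 0.5156 → include.
Optimal diet: small seeds, husked seeds, grass seeds, medium seeds — 4 of 4 types.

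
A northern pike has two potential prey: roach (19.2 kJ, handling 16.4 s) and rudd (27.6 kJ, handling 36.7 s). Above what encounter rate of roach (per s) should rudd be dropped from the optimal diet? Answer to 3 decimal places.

0.110 per s

At the threshold, the rate on roach alone equals the profitability of rudd: λ·19.2/(1 + λ·16.4) = 27.6/36.7 = 0.752.
Rearranging, λ(19.2 − 0.752×16.4) = 0.752, so λ = 0.752/6.866 = 0.1095 per s.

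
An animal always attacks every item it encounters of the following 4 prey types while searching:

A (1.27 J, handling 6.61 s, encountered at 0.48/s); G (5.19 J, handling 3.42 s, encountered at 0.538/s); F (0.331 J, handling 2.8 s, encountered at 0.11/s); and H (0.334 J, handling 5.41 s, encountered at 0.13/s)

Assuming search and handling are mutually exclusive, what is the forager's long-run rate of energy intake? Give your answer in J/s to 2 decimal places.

R = Σλ_iE_i / (1 + Σλ_ih_i)
Numerator: 0.48×1.27 + 0.538×5.19 + 0.11×0.331 + 0.13×0.334 = 3.482
Denominator: 1 + 0.48×6.61 + 0.538×3.42 + 0.11×2.8 + 0.13×5.41 = 7.024
R = 3.482/7.024 = 0.4957 J/s

0.50 J/s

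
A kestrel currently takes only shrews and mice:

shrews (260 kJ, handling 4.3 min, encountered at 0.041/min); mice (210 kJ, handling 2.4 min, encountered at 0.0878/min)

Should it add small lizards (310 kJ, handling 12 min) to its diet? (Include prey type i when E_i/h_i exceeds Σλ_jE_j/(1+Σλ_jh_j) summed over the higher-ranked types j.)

Yes

Intake rate on the current diet: R = (0.041×260 + 0.0878×210) / (1 + 0.041×4.3 + 0.0878×2.4) = 29.1/1.387 = 20.98 kJ/min.
small lizards: E/h = 310/12 = 25.83 kJ/min.
Since 25.83 > R, including small lizards increases the long-run rate.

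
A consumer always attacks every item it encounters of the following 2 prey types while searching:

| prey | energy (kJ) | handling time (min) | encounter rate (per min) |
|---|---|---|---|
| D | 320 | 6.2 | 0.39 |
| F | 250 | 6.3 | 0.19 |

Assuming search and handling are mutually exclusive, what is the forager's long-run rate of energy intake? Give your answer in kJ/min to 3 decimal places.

R = (0.39×320 + 0.19×250) / (1 + 0.39×6.2 + 0.19×6.3) = 172.3/4.615 = 37.33 kJ/min.

37.335 kJ/min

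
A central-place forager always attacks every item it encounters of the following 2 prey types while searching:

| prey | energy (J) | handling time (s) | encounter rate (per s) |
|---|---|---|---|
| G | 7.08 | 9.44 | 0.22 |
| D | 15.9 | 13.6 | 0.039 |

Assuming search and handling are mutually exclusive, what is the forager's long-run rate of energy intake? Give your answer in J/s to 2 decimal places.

R = Σλ_iE_i / (1 + Σλ_ih_i)
Numerator: 0.22×7.08 + 0.039×15.9 = 2.178
Denominator: 1 + 0.22×9.44 + 0.039×13.6 = 3.607
R = 2.178/3.607 = 0.6037 J/s

0.60 J/s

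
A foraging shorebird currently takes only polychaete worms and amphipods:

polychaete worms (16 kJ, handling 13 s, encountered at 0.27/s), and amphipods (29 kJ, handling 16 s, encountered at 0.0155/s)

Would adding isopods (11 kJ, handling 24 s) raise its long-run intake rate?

Intake rate on the current diet: R = (0.27×16 + 0.0155×29) / (1 + 0.27×13 + 0.0155×16) = 4.77/4.758 = 1.002 kJ/s.
isopods: E/h = 11/24 = 0.4583 kJ/s.
Since 0.4583 < R, time spent handling isopods is better spent searching.

No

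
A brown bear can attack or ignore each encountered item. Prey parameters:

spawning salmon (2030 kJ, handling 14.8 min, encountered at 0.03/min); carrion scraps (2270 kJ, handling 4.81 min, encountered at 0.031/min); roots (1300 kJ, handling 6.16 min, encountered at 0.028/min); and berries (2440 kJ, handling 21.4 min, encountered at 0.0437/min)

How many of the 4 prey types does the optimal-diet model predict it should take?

4

E/h in descending order: carrion scraps 472, roots 211, spawning salmon 137, berries 114 kJ/min. The optimal diet is the largest prefix of this list for which every included type satisfies E_i/h_i > R on the types above it.
Rate on top 1: 61.24. roots: 211 > 61.24 → include.
Rate on top 2: 80.79. spawning salmon: 137 > 80.79 → include.
Rate on top 3: 94.97. berries: 114 > 94.97 → include.
Optimal diet: carrion scraps, roots, spawning salmon, berries — 4 of 4 types.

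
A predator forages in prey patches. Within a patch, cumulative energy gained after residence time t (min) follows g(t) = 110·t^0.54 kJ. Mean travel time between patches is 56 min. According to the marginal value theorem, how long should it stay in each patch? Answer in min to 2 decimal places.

By the marginal value theorem, leave when the instantaneous gain rate g'(t) equals the habitat-wide average g(t)/(T + t).
g'(t) = 0.54·110·t^-0.46. Setting 0.54·110·t^-0.46 = 110·t^0.54/(56+t) gives 0.54(56+t) = t, so 0.46·t = 0.54×56.
t* = 0.54×56/0.46 = 65.74 min.

65.74 min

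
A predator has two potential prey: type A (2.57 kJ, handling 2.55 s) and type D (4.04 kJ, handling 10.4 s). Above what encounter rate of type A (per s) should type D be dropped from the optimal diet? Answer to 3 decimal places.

Drop type D once their profitability E₂/h₂ falls below the rate achievable on type A alone: E₂/h₂ = λE₁/(1 + λh₁).
Solve for λ: λE₁h₂ = E₂(1 + λh₁) → λ(E₁h₂ − E₂h₁) = E₂ → λ = E₂/(E₁h₂ − E₂h₁).
λ = 4.04/(2.57×10.4 − 4.04×2.55) = 4.04/16.43 = 0.246 per s.

0.246 per s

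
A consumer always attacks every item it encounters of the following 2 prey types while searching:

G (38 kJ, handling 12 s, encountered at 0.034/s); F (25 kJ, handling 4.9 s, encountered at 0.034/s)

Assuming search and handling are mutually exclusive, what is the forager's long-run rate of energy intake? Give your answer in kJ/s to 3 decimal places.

1.360 kJ/s

Energy encountered per unit search time: 0.034×38 + 0.034×25 = 2.142 kJ/s.
Handling time per unit search time: 0.034×12 + 0.034×4.9 = 0.5746.
Rate = 2.142/(1 + 0.5746) = 1.36 kJ/s.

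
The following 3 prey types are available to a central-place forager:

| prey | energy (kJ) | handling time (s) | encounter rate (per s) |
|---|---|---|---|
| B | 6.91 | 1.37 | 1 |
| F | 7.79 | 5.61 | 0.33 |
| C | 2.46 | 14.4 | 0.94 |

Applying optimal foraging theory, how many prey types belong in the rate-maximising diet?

1

Rank by E/h (kJ/s): B 5.04, F 1.39, C 0.171. Include each in turn until the next type's E/h falls below the running intake rate.
Rate on top 1: 2.916. F: 1.39 < 2.916 → exclude; stop.
Optimal diet: B — 1 of 3 types.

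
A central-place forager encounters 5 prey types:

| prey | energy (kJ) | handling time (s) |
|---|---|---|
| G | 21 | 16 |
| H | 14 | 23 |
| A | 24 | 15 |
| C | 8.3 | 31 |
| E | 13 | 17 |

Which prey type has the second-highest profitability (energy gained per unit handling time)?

Profitability E/h (kJ/s): G = 21/16 = 1.31, H = 14/23 = 0.609, A = 24/15 = 1.6, C = 8.3/31 = 0.268, E = 13/17 = 0.765.
Ranked: A > G > E > H > C.

G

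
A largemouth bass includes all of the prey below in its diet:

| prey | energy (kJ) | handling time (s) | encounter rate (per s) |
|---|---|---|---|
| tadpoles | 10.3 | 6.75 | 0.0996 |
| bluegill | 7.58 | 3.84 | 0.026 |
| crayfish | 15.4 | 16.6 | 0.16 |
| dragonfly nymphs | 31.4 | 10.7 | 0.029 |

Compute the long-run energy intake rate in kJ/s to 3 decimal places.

0.970 kJ/s

R = (0.0996×10.3 + 0.026×7.58 + 0.16×15.4 + 0.029×31.4) / (1 + 0.0996×6.75 + 0.026×3.84 + 0.16×16.6 + 0.029×10.7) = 4.598/4.738 = 0.9703 kJ/s.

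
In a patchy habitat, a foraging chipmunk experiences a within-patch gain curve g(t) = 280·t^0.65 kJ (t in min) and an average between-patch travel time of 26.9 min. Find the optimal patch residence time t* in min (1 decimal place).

Maximise g(t)/(T+t): set derivative to zero → g'(t)(T+t) = g(t).
g'(t) = 0.65·280·t^-0.35. Setting 0.65·280·t^-0.35 = 280·t^0.65/(26.9+t) gives 0.65(26.9+t) = t, so 0.35·t = 0.65×26.9.
t* = 0.65×26.9/0.35 = 49.96 min.

50.0 min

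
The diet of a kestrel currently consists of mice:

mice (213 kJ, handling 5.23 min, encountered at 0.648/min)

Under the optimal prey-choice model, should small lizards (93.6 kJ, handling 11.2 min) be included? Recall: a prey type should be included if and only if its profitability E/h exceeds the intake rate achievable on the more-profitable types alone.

No

Intake rate on the current diet: R = (0.648×213) / (1 + 0.648×5.23) = 138/4.389 = 31.45 kJ/min.
small lizards: E/h = 93.6/11.2 = 8.357 kJ/min.
Since 8.357 < R, time spent handling small lizards is better spent searching.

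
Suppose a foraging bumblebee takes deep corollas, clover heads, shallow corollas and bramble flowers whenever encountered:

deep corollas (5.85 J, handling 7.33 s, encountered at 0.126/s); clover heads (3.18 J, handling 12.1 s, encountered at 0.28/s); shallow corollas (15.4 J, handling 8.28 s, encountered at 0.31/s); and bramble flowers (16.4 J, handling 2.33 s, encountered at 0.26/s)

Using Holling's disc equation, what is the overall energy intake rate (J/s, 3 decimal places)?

R = Σλ_iE_i / (1 + Σλ_ih_i)
Numerator: 0.126×5.85 + 0.28×3.18 + 0.31×15.4 + 0.26×16.4 = 10.67
Denominator: 1 + 0.126×7.33 + 0.28×12.1 + 0.31×8.28 + 0.26×2.33 = 8.484
R = 10.67/8.484 = 1.257 J/s

1.257 J/s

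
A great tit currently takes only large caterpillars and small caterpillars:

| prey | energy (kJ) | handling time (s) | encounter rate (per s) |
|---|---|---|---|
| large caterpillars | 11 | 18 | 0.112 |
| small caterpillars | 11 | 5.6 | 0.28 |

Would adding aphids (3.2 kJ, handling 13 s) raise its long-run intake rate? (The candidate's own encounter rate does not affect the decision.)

On large caterpillars and small caterpillars alone, R = ΣλE/(1+Σλh) = 4.312/4.584 = 0.9407 kJ/s.
aphids: E/h = 3.2/13 = 0.2462 kJ/s.
0.2462 < 0.9407, so adding aphids would lower the average — exclude it.

No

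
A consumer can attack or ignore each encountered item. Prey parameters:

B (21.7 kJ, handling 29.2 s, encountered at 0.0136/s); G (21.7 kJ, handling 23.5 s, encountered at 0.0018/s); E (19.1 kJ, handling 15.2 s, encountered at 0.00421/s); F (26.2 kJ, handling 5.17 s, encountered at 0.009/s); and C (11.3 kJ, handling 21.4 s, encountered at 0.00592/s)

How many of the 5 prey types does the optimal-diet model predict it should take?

E/h in descending order: F 5.07, E 1.26, G 0.923, B 0.743, C 0.528 kJ/s. The optimal diet is the largest prefix of this list for which every included type satisfies E_i/h_i > R on the types above it.
Rate on top 1: 0.2253. E: 1.26 > 0.2253 → include.
Rate on top 2: 0.2847. G: 0.923 > 0.2847 → include.
Rate on top 3: 0.3082. B: 0.743 > 0.3082 → include.
Rate on top 4: 0.4196. C: 0.528 > 0.4196 → include.
Optimal diet: F, E, G, B, C — 5 of 5 types.

5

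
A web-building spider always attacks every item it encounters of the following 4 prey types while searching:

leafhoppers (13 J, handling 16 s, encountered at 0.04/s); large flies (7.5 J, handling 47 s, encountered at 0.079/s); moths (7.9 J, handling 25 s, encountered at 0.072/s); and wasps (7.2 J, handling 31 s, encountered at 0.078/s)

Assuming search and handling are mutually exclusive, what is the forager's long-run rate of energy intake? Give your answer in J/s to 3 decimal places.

Energy encountered per unit search time: 0.04×13 + 0.079×7.5 + 0.072×7.9 + 0.078×7.2 = 2.243 J/s.
Handling time per unit search time: 0.04×16 + 0.079×47 + 0.072×25 + 0.078×31 = 8.571.
Rate = 2.243/(1 + 8.571) = 0.2343 J/s.

0.234 J/s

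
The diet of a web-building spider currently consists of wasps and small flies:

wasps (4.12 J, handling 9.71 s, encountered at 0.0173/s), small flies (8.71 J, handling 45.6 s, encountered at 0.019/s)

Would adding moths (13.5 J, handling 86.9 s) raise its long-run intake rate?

Yes

Intake rate on the current diet: R = (0.0173×4.12 + 0.019×8.71) / (1 + 0.0173×9.71 + 0.019×45.6) = 0.2368/2.034 = 0.1164 J/s.
Profitability of moths: 13.5/86.9 = 0.1554 J/s.
Since 0.1554 > R, including moths increases the long-run rate.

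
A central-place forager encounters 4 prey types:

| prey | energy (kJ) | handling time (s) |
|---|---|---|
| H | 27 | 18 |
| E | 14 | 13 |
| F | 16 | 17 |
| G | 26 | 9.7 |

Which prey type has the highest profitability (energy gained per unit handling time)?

G

Profitability E/h (kJ/s): H = 27/18 = 1.5, E = 14/13 = 1.08, F = 16/17 = 0.941, G = 26/9.7 = 2.68.
Ranked: G > H > E > F.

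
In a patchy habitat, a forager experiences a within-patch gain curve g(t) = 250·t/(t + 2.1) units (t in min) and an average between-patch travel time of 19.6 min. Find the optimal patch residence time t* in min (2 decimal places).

By the marginal value theorem, leave when the instantaneous gain rate g'(t) equals the habitat-wide average g(t)/(T + t).
g'(t) = 250·2.1/(t + 2.1)². Setting 250·2.1/(t+2.1)² = 250t/[(t+2.1)(19.6+t)] gives 2.1(19.6+t) = t(t+2.1), so t² = 2.1×19.6 = 41.16.
t* = √41.16 = 6.416 min.

6.42 min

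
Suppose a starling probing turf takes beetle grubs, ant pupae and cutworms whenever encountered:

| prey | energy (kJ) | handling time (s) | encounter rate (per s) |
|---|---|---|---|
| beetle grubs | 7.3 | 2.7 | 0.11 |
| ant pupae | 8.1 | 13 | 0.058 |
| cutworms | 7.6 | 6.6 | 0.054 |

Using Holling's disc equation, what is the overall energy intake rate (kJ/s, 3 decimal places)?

R = (0.11×7.3 + 0.058×8.1 + 0.054×7.6) / (1 + 0.11×2.7 + 0.058×13 + 0.054×6.6) = 1.683/2.407 = 0.6992 kJ/s.

0.699 kJ/s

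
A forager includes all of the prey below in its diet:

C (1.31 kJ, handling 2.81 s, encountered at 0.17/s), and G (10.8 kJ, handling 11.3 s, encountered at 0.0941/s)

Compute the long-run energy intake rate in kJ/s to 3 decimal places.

0.488 kJ/s

R = (0.17×1.31 + 0.0941×10.8) / (1 + 0.17×2.81 + 0.0941×11.3) = 1.239/2.541 = 0.4876 kJ/s.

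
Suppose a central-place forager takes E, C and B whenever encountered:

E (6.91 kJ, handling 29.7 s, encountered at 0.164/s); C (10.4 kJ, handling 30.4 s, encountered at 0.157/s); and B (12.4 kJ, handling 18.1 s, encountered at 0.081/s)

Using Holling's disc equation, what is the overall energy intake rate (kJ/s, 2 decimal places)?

R = Σλ_iE_i / (1 + Σλ_ih_i)
Numerator: 0.164×6.91 + 0.157×10.4 + 0.081×12.4 = 3.77
Denominator: 1 + 0.164×29.7 + 0.157×30.4 + 0.081×18.1 = 12.11
R = 3.77/12.11 = 0.3114 kJ/s

0.31 kJ/s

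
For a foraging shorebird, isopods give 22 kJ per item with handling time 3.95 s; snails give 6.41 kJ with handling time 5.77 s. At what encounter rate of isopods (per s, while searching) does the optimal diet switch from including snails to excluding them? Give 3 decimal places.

At the threshold, the rate on isopods alone equals the profitability of snails: λ·22/(1 + λ·3.95) = 6.41/5.77 = 1.111.
Rearranging, λ(22 − 1.111×3.95) = 1.111, so λ = 1.111/17.61 = 0.06308 per s.

0.063 per s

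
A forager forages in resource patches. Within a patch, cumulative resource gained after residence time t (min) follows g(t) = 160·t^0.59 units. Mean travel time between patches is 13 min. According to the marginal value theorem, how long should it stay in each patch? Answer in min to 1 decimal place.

Maximise g(t)/(T+t): set derivative to zero → g'(t)(T+t) = g(t).
g'(t) = 0.59·160·t^-0.41. Setting 0.59·160·t^-0.41 = 160·t^0.59/(13+t) gives 0.59(13+t) = t, so 0.41·t = 0.59×13.
t* = 0.59×13/0.41 = 18.71 min.

18.7 min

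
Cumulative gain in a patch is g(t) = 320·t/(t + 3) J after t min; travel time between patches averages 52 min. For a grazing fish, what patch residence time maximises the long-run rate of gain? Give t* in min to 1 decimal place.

12.5 min

Maximise g(t)/(T+t): set derivative to zero → g'(t)(T+t) = g(t).
g'(t) = 320·3/(t + 3)². Setting 320·3/(t+3)² = 320t/[(t+3)(52+t)] gives 3(52+t) = t(t+3), so t² = 3×52 = 156.
t* = √156 = 12.49 min.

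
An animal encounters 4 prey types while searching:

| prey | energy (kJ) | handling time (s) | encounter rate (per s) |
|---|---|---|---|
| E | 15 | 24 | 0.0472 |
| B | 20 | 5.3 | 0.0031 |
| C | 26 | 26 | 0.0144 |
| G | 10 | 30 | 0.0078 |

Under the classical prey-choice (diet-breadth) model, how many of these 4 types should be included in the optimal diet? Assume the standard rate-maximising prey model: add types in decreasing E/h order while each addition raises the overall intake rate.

3

Profitabilities (E/h, kJ/s): B 3.77, C 1, E 0.625, G 0.333. Add prey in this order while the next type's profitability exceeds the intake rate on those already taken.
Rate on top 1: 0.061. C: 1 > 0.061 → include.
Rate on top 2: 0.3138. E: 0.625 > 0.3138 → include.
Rate on top 3: 0.4535. G: 0.333 < 0.4535 → exclude; stop.
Optimal diet: B, C, E — 3 of 4 types.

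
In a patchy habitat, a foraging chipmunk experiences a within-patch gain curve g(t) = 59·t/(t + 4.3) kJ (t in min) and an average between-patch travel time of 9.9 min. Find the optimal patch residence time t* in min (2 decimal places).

Maximise g(t)/(T+t): set derivative to zero → g'(t)(T+t) = g(t).
g'(t) = 59·4.3/(t + 4.3)². Setting 59·4.3/(t+4.3)² = 59t/[(t+4.3)(9.9+t)] gives 4.3(9.9+t) = t(t+4.3), so t² = 4.3×9.9 = 42.57.
t* = √42.57 = 6.525 min.

6.52 min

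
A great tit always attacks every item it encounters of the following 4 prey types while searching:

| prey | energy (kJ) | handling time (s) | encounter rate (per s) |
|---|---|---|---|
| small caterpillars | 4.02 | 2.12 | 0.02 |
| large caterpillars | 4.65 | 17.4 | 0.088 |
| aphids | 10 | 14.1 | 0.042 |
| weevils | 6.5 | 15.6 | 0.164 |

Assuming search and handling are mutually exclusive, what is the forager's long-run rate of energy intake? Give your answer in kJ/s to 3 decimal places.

0.345 kJ/s

R = Σλ_iE_i / (1 + Σλ_ih_i)
Numerator: 0.02×4.02 + 0.088×4.65 + 0.042×10 + 0.164×6.5 = 1.976
Denominator: 1 + 0.02×2.12 + 0.088×17.4 + 0.042×14.1 + 0.164×15.6 = 5.724
R = 1.976/5.724 = 0.3451 kJ/s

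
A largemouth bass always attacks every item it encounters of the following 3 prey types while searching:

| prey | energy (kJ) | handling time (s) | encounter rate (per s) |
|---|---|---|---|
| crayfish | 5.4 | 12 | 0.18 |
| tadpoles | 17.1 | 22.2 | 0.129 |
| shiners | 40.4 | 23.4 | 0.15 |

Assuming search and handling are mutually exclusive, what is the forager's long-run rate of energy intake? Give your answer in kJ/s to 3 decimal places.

R = (0.18×5.4 + 0.129×17.1 + 0.15×40.4) / (1 + 0.18×12 + 0.129×22.2 + 0.15×23.4) = 9.238/9.534 = 0.969 kJ/s.

0.969 kJ/s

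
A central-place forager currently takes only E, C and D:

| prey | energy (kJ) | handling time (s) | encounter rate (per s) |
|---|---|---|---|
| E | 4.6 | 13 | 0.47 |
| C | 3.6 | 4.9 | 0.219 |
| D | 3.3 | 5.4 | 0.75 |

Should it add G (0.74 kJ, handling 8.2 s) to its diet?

Intake rate on the current diet: R = (0.47×4.6 + 0.219×3.6 + 0.75×3.3) / (1 + 0.47×13 + 0.219×4.9 + 0.75×5.4) = 5.425/12.23 = 0.4435 kJ/s.
Profitability of G: 0.74/8.2 = 0.09024 kJ/s.
Since 0.09024 < R, time spent handling G is better spent searching.

No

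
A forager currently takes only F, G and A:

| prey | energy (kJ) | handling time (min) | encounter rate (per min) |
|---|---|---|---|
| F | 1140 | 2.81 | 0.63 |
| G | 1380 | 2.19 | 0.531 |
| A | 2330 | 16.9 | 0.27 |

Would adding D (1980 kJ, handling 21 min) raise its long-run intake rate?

No

On F, G and A alone, R = ΣλE/(1+Σλh) = 2080/8.496 = 244.8 kJ/min.
Profitability of D: 1980/21 = 94.29 kJ/min.
94.29 < 244.8, so adding D would lower the average — exclude it.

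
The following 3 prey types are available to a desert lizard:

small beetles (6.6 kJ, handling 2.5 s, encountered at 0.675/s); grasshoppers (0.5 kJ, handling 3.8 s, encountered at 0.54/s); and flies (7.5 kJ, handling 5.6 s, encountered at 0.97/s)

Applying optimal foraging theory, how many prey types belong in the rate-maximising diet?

1

E/h in descending order: small beetles 2.64, flies 1.34, grasshoppers 0.132 kJ/s. The optimal diet is the largest prefix of this list for which every included type satisfies E_i/h_i > R on the types above it.
Rate on top 1: 1.658. flies: 1.34 < 1.658 → exclude; stop.
Optimal diet: small beetles — 1 of 3 types.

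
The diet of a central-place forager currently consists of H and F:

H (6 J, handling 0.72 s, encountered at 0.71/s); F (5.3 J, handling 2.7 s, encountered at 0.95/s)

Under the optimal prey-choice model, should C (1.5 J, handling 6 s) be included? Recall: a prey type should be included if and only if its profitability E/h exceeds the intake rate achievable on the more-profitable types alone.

No

Current rate: (0.71×6 + 0.95×5.3)/(1 + 0.71×0.72 + 0.95×2.7) = 2.28 J/s.
Profitability of C: 1.5/6 = 0.25 J/s.
Since 0.25 < R, time spent handling C is better spent searching.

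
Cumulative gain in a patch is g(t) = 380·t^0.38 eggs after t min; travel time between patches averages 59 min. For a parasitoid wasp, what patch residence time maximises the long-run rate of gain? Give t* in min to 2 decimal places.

36.16 min

By the marginal value theorem, leave when the instantaneous gain rate g'(t) equals the habitat-wide average g(t)/(T + t).
g'(t) = 0.38·380·t^-0.62. Setting 0.38·380·t^-0.62 = 380·t^0.38/(59+t) gives 0.38(59+t) = t, so 0.62·t = 0.38×59.
t* = 0.38×59/0.62 = 36.16 min.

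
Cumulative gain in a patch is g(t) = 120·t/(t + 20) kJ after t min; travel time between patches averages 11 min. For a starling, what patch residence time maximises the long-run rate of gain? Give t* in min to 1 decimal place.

Maximise g(t)/(T+t): set derivative to zero → g'(t)(T+t) = g(t).
g'(t) = 120·20/(t + 20)². Setting 120·20/(t+20)² = 120t/[(t+20)(11+t)] gives 20(11+t) = t(t+20), so t² = 20×11 = 220.
t* = √220 = 14.83 min.

14.8 min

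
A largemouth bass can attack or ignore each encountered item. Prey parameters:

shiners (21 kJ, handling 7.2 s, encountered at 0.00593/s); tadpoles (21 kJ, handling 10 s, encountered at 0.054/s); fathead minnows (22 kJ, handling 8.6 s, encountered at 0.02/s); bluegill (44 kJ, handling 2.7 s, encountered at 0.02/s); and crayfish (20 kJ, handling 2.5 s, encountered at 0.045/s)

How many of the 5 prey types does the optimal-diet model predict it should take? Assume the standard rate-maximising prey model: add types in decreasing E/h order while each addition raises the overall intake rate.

5

E/h in descending order: bluegill 16.3, crayfish 8, shiners 2.92, fathead minnows 2.56, tadpoles 2.1 kJ/s. The optimal diet is the largest prefix of this list for which every included type satisfies E_i/h_i > R on the types above it.
Rate on top 1: 0.8349. crayfish: 8 > 0.8349 → include.
Rate on top 2: 1.526. shiners: 2.92 > 1.526 → include.
Rate on top 3: 1.575. fathead minnows: 2.56 > 1.575 → include.
Rate on top 4: 1.697. tadpoles: 2.1 > 1.697 → include.
Optimal diet: bluegill, crayfish, shiners, fathead minnows, tadpoles — 5 of 5 types.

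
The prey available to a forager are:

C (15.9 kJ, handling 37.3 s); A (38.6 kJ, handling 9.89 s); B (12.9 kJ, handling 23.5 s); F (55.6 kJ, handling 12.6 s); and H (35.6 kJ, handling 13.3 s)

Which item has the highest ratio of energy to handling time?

Profitability E/h (kJ/s): C = 15.9/37.3 = 0.426, A = 38.6/9.89 = 3.9, B = 12.9/23.5 = 0.549, F = 55.6/12.6 = 4.41, H = 35.6/13.3 = 2.68.
Ranked: F > A > H > B > C.

F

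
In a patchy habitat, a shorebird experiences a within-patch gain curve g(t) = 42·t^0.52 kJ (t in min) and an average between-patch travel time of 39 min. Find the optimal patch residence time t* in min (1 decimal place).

Maximise g(t)/(T+t): set derivative to zero → g'(t)(T+t) = g(t).
g'(t) = 0.52·42·t^-0.48. Setting 0.52·42·t^-0.48 = 42·t^0.52/(39+t) gives 0.52(39+t) = t, so 0.48·t = 0.52×39.
t* = 0.52×39/0.48 = 42.25 min.

42.3 min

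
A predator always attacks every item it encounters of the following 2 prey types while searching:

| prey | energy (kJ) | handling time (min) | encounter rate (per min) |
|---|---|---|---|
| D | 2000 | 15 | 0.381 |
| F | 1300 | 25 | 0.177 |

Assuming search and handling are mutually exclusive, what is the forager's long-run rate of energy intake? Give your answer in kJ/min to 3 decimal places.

R = Σλ_iE_i / (1 + Σλ_ih_i)
Numerator: 0.381×2000 + 0.177×1300 = 992.1
Denominator: 1 + 0.381×15 + 0.177×25 = 11.14
R = 992.1/11.14 = 89.06 kJ/min

89.057 kJ/min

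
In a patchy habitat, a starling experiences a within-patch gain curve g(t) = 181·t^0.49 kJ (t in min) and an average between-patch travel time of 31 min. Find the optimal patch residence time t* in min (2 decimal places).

29.78 min

By the marginal value theorem, leave when the instantaneous gain rate g'(t) equals the habitat-wide average g(t)/(T + t).
g'(t) = 0.49·181·t^-0.51. Setting 0.49·181·t^-0.51 = 181·t^0.49/(31+t) gives 0.49(31+t) = t, so 0.51·t = 0.49×31.
t* = 0.49×31/0.51 = 29.78 min.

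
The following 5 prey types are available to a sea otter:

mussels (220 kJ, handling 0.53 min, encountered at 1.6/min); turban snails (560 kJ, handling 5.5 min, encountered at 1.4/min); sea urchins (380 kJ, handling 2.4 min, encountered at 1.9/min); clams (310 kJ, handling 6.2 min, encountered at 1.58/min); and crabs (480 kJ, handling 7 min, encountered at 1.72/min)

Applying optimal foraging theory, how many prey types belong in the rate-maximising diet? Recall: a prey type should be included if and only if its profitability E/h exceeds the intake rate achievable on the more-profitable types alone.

1

Profitabilities (E/h, kJ/min): mussels 415, sea urchins 158, turban snails 102, crabs 68.6, clams 50. Add prey in this order while the next type's profitability exceeds the intake rate on those already taken.
Rate on top 1: 190.5. sea urchins: 158 < 190.5 → exclude; stop.
Optimal diet: mussels — 1 of 5 types.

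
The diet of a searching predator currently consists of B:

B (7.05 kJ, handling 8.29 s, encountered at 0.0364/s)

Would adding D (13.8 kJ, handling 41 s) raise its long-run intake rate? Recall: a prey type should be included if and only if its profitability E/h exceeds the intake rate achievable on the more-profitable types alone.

Yes

Current rate: (0.0364×7.05)/(1 + 0.0364×8.29) = 0.1971 kJ/s.
D: E/h = 13.8/41 = 0.3366 kJ/s.
0.3366 > 0.1971, so adding D raises the average — include it.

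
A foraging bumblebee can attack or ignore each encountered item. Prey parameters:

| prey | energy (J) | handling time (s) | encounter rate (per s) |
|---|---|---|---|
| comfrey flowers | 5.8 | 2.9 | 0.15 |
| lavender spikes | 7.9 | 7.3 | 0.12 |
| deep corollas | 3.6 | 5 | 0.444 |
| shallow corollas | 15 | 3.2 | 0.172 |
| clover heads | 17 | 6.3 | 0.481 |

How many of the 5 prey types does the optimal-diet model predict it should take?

2

E/h in descending order: shallow corollas 4.69, clover heads 2.7, comfrey flowers 2, lavender spikes 1.08, deep corollas 0.72 J/s. The optimal diet is the largest prefix of this list for which every included type satisfies E_i/h_i > R on the types above it.
Rate on top 1: 1.664. clover heads: 2.7 > 1.664 → include.
Rate on top 2: 2.348. comfrey flowers: 2 < 2.348 → exclude; stop.
Optimal diet: shallow corollas, clover heads — 2 of 5 types.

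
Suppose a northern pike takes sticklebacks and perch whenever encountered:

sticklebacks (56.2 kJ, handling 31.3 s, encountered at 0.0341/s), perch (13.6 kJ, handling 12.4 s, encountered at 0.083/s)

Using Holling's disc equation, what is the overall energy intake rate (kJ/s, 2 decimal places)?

R = Σλ_iE_i / (1 + Σλ_ih_i)
Numerator: 0.0341×56.2 + 0.083×13.6 = 3.045
Denominator: 1 + 0.0341×31.3 + 0.083×12.4 = 3.097
R = 3.045/3.097 = 0.9834 kJ/s

0.98 kJ/s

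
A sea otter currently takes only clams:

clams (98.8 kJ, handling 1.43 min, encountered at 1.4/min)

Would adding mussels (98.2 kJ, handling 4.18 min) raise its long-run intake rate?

No

Intake rate on the current diet: R = (1.4×98.8) / (1 + 1.4×1.43) = 138.3/3.002 = 46.08 kJ/min.
mussels: E/h = 98.2/4.18 = 23.49 kJ/min.
Since 23.49 < R, time spent handling mussels is better spent searching.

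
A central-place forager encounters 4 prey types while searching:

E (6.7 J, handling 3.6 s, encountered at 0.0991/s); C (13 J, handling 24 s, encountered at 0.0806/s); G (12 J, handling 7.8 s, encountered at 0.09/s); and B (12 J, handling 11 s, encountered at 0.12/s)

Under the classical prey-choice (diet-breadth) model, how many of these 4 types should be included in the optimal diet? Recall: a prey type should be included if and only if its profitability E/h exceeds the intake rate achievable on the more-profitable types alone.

Profitabilities (E/h, J/s): E 1.86, G 1.54, B 1.09, C 0.542. Add prey in this order while the next type's profitability exceeds the intake rate on those already taken.
Rate on top 1: 0.4894. G: 1.54 > 0.4894 → include.
Rate on top 2: 0.8471. B: 1.09 > 0.8471 → include.
Rate on top 3: 0.9423. C: 0.542 < 0.9423 → exclude; stop.
Optimal diet: E, G, B — 3 of 4 types.

3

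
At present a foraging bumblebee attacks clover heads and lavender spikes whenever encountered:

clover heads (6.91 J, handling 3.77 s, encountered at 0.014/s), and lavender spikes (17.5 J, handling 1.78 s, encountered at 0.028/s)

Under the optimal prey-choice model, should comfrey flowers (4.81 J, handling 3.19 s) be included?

Intake rate on the current diet: R = (0.014×6.91 + 0.028×17.5) / (1 + 0.014×3.77 + 0.028×1.78) = 0.5867/1.103 = 0.5321 J/s.
Profitability of comfrey flowers: 4.81/3.19 = 1.508 J/s.
1.508 > 0.5321, so adding comfrey flowers raises the average — include it.

Yes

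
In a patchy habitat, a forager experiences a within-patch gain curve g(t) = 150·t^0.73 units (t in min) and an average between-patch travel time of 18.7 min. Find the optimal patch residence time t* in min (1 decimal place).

50.6 min

Maximise g(t)/(T+t): set derivative to zero → g'(t)(T+t) = g(t).
g'(t) = 0.73·150·t^-0.27. Setting 0.73·150·t^-0.27 = 150·t^0.73/(18.7+t) gives 0.73(18.7+t) = t, so 0.27·t = 0.73×18.7.
t* = 0.73×18.7/0.27 = 50.56 min.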